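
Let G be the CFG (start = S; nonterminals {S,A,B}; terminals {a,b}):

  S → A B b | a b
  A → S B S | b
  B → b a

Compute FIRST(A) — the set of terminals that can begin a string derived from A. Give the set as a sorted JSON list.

FIRST sets, iterate to fixpoint:
round 1:
  A via A→b: +{b}
  B via B→b a: +{b}
  S via S→A B b: +{b}
  S via S→a b: +{a}
  S: {a,b}  A: {b}  B: {b}
round 2:
  A via A→S B S: +{a}
  S: {a,b}  A: {a,b}  B: {b}
round 3: (no change)
  S: {a,b}  A: {a,b}  B: {b}

FIRST(A) = ["a", "b"]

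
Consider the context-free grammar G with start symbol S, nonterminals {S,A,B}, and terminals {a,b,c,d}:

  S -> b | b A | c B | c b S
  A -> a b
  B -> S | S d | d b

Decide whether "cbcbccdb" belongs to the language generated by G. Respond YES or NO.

Convert to CNF:
  S -> T1 A | T3 B | T3 X5 | b
  A -> T0 T1
  B -> S T2 | T1 A | T2 T1 | T3 B | T3 X4 | b
  T0 -> a
  T1 -> b
  T2 -> d
  T3 -> c
  X4 -> T1 S
  X5 -> T1 S

CYK table (by increasing span):
  cell(0,0) c: {T3}  orig:{}
  cell(1,1) b: {B,S,T1}  orig:{B,S}
  cell(2,2) c: {T3}  orig:{}
  cell(3,3) b: {B,S,T1}  orig:{B,S}
  cell(4,4) c: {T3}  orig:{}
  cell(5,5) c: {T3}  orig:{}
  cell(6,6) d: {T2}  orig:{}
  cell(7,7) b: {B,S,T1}  orig:{B,S}
  cell(0,1) cb: {B,S}
  cell(1,2) bc: ∅
  cell(2,3) cb: {B,S}
  cell(3,4) bc: ∅
  cell(4,5) cc: ∅
  cell(5,6) cd: ∅
  cell(6,7) db: {B}
  cell(0,2) cbc: ∅
  cell(1,3) bcb: {X4,X5}  orig:{}
  cell(2,4) cbc: ∅
  cell(3,5) bcc: ∅
  cell(4,6) ccd: ∅
  cell(5,7) cdb: {B,S}
  cell(0,3) cbcb: {B,S}
  cell(1,4) bcbc: ∅
  cell(2,5) cbcc: ∅
  cell(3,6) bccd: ∅
  cell(4,7) ccdb: {B,S}
  cell(0,4) cbcbc: ∅
  cell(1,5) bcbcc: ∅
  cell(2,6) cbccd: ∅
  cell(3,7) bccdb: {X4,X5}  orig:{}
  cell(0,5) cbcbcc: ∅
  cell(1,6) bcbccd: ∅
  cell(2,7) cbccdb: {B,S}
  cell(0,6) cbcbccd: ∅
  cell(1,7) bcbccdb: {X4,X5}  orig:{}
  cell(0,7) cbcbccdb: {B,S}

S ∈ T[0,7] ⇒ YES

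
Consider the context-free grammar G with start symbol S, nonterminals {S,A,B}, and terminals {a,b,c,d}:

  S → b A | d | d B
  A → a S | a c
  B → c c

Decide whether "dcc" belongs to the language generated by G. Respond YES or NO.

CNF form of G:
  S -> T2 A | T3 B | d
  A -> T0 S | T0 T1
  B -> T1 T1
  T0 -> a
  T1 -> c
  T2 -> b
  T3 -> d

CYK fill:
  cell(0,0) d: {S,T3}  orig:{S}
  cell(1,1) c: {T1}  orig:{}
  cell(2,2) c: {T1}  orig:{}
  cell(0,1) dc: ∅
  cell(1,2) cc: {B}
  cell(0,2) dcc: {S}

S ∈ T[0,2] ⇒ YES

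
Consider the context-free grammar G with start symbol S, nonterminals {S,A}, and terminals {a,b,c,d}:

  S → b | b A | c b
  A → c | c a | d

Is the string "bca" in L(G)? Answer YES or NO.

CNF form of G:
  S -> T0 T2 | T2 A | b
  A -> T0 T1 | c | d
  T0 -> c
  T1 -> a
  T2 -> b

Fill CYK table bottom-up:
  cell(0,0) b: {S,T2}  orig:{S}
  cell(1,1) c: {A,T0}  orig:{A}
  cell(2,2) a: {T1}  orig:{}
  cell(0,1) bc: {S}
  cell(1,2) ca: {A}
  cell(0,2) bca: {S}

S ∈ T[0,2] ⇒ YES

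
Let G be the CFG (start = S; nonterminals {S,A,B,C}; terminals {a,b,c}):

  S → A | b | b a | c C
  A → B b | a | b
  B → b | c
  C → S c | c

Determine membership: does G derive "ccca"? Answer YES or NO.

Convert to CNF:
  S -> B T0 | T0 T2 | T1 C | a | b
  A -> B T0 | a | b
  B -> b | c
  C -> S T1 | c
  T0 -> b
  T1 -> c
  T2 -> a

CYK fill:
  cell(0,0) c: {B,C,T1}  orig:{B,C}
  cell(1,1) c: {B,C,T1}  orig:{B,C}
  cell(2,2) c: {B,C,T1}  orig:{B,C}
  cell(3,3) a: {A,S,T2}  orig:{A,S}
  cell(0,1) cc: {S}
  cell(1,2) cc: {S}
  cell(2,3) ca: ∅
  cell(0,2) ccc: {C}
  cell(1,3) cca: ∅
  cell(0,3) ccca: ∅

S ∉ T[0,3] ⇒ NO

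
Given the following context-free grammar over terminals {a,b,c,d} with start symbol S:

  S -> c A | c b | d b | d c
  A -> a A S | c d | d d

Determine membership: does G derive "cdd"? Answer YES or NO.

Convert to CNF:
  S -> T1 A | T1 T3 | T2 T1 | T2 T3
  A -> T0 X4 | T1 T2 | T2 T2
  T0 -> a
  T1 -> c
  T2 -> d
  T3 -> b
  X4 -> A S

CYK fill:
  cell(0,0) c: {T1}  orig:{}
  cell(1,1) d: {T2}  orig:{}
  cell(2,2) d: {T2}  orig:{}
  cell(0,1) cd: {A}
  cell(1,2) dd: {A}
  cell(0,2) cdd: {S}

S ∈ T[0,2] ⇒ YES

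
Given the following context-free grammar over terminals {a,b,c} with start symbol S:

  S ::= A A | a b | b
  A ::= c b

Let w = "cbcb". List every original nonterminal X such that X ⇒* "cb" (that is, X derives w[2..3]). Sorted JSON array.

CNF form of G:
  S -> A A | T2 T1 | b
  A -> T0 T1
  T0 -> c
  T1 -> b
  T2 -> a

Fill CYK table bottom-up — only the sub-triangle for w[2..3]:
  cell(2,2) c: {T0}  orig:{}
  cell(3,3) b: {S,T1}  orig:{S}
  cell(2,3) cb: {A}

Original NTs in T[2,3] deriving "cb": ["A"]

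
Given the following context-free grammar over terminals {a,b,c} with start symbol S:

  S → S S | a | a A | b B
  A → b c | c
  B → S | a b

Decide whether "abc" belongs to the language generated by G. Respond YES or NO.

Convert to CNF:
  S -> S S | T0 B | T2 A | a
  A -> T0 T1 | c
  B -> S S | T0 B | T2 A | T2 T0 | a
  T0 -> b
  T1 -> c
  T2 -> a

CYK fill:
  T[0,0] 'a' = {B,S,T2}  orig:{B,S}
  T[1,1] 'b' = {T0}  orig:{}
  T[2,2] 'c' = {A,T1}  orig:{A}
  T[0,1] 'ab' = {B}
  T[1,2] 'bc' = {A}
  T[0,2] 'abc' = {B,S}

S ∈ T[0,2] ⇒ YES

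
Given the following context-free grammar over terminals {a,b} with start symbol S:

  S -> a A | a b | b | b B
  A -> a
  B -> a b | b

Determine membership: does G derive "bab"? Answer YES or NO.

Convert to CNF:
  S -> T0 A | T0 T1 | T1 B | b
  A -> a
  B -> T0 T1 | b
  T0 -> a
  T1 -> b

Fill CYK table bottom-up:
  [0..0]={B,S,T1}  "b"  orig:{B,S}
  [1..1]={A,T0}  "a"  orig:{A}
  [2..2]={B,S,T1}  "b"  orig:{B,S}
  [0..1]=∅  "ba"
  [1..2]={B,S}  "ab"
  [0..2]={S}  "bab"

S ∈ T[0,2] ⇒ YES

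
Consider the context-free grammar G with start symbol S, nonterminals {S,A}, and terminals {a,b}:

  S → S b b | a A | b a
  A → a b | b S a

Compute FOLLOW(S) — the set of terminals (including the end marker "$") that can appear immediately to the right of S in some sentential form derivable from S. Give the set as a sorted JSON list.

FIRST sets, iterate to fixpoint:
[1]
  A via A→a b: +{a}
  A via A→b S a: +{b}
  S via S→a A: +{a}
  S via S→b a: +{b}
  FIRST[S]={a,b}  FIRST[A]={a,b}
[2] (stable)
  FIRST[S]={a,b}  FIRST[A]={a,b}

FOLLOW iteration:
initialize: $ ∈ FOLLOW(S)
[1]
  A→b S a: FOLLOW(S) ⊇ FIRST(a) = {a}; new: +{a}
  S→S b b: FOLLOW(S) ⊇ FIRST(b) = {b}; new: +{b}
  S→a A: FOLLOW(A) ⊇ FOLLOW(S) ⊇ {$,a,b}; new: +{$,a,b}
  S: {$,a,b}  A: {$,a,b}
[2] (no change)
  S: {$,a,b}  A: {$,a,b}

FOLLOW(S) = ["$", "a", "b"]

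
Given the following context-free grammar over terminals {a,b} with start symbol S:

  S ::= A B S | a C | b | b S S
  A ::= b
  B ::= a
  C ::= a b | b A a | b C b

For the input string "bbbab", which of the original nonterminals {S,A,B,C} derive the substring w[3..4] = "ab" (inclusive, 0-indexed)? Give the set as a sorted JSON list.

CNF form of G:
  S -> A X4 | T0 C | T1 X5 | b
  A -> b
  B -> a
  C -> T0 T1 | T1 X2 | T1 X3
  T0 -> a
  T1 -> b
  X2 -> A T0
  X3 -> C T1
  X4 -> B S
  X5 -> S S

CYK fill (cells [i..j] with 3 ≤ i ≤ j ≤ 4 only):
  [3..3]={B,T0}  "a"  orig:{B}
  [4..4]={A,S,T1}  "b"  orig:{A,S}
  [3..4]={C,X4}  "ab"  orig:{C}

Original NTs in T[3,4] deriving "ab": ["C"]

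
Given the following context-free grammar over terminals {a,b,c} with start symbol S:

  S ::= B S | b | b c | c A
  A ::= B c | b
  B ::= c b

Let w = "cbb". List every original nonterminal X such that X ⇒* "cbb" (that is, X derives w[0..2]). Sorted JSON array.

CNF form of G:
  S -> B S | T0 A | T1 T0 | b
  A -> B T0 | b
  B -> T0 T1
  T0 -> c
  T1 -> b

CYK fill (cells [i..j] with 0 ≤ i ≤ j ≤ 2 only):
  cell(0,0) c: {T0}  orig:{}
  cell(1,1) b: {A,S,T1}  orig:{A,S}
  cell(2,2) b: {A,S,T1}  orig:{A,S}
  cell(0,1) cb: {B,S}
  cell(1,2) bb: ∅
  cell(0,2) cbb: {S}

Original NTs in T[0,2] deriving "cbb": ["S"]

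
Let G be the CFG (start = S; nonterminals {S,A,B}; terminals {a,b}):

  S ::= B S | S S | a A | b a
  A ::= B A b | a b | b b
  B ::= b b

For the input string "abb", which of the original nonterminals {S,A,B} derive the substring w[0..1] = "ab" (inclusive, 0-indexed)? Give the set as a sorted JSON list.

Convert to CNF:
  S -> B S | S S | T0 T1 | T1 A
  A -> B X2 | T0 T0 | T1 T0
  B -> T0 T0
  T0 -> b
  T1 -> a
  X2 -> A T0

CYK table (by increasing span) — only the sub-triangle for w[0..1]:
  T[0,0] 'a' = {T1}  orig:{}
  T[1,1] 'b' = {T0}  orig:{}
  T[0,1] 'ab' = {A}

Original NTs in T[0,1] deriving "ab": ["A"]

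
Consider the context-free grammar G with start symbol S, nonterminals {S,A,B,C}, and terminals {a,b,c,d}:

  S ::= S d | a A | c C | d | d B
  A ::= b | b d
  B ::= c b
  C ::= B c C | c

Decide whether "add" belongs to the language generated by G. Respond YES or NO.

Convert to CNF:
  S -> S T1 | T1 B | T2 C | T3 A | d
  A -> T0 T1 | b
  B -> T2 T0
  C -> B X4 | c
  T0 -> b
  T1 -> d
  T2 -> c
  T3 -> a
  X4 -> T2 C

CYK fill:
  [0..0]={T3}  "a"  orig:{}
  [1..1]={S,T1}  "d"  orig:{S}
  [2..2]={S,T1}  "d"  orig:{S}
  [0..1]=∅  "ad"
  [1..2]={S}  "dd"
  [0..2]=∅  "add"

S ∉ T[0,2] ⇒ NO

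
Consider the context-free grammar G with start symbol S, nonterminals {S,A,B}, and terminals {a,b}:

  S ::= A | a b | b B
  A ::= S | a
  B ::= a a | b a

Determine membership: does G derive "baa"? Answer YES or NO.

CNF form of G:
  S -> T0 T1 | T1 B | a
  A -> T0 T1 | T1 B | a
  B -> T0 T0 | T1 T0
  T0 -> a
  T1 -> b

Fill CYK table bottom-up:
  cell(0,0) b: {T1}  orig:{}
  cell(1,1) a: {A,S,T0}  orig:{A,S}
  cell(2,2) a: {A,S,T0}  orig:{A,S}
  cell(0,1) ba: {B}
  cell(1,2) aa: {B}
  cell(0,2) baa: {A,S}

S ∈ T[0,2] ⇒ YES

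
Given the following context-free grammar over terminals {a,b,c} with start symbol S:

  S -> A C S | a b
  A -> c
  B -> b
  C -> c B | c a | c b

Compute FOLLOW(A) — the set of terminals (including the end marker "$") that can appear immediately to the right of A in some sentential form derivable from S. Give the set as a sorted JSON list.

FIRST sets, iterate to fixpoint:
[1]
  A via A→c: +{c}
  B via B→b: +{b}
  C via C→c B: +{c}
  S via S→A C S: +{c}
  S via S→a b: +{a}
  S: {a,c}  A: {c}  B: {b}  C: {c}
[2] done
  S: {a,c}  A: {c}  B: {b}  C: {c}

FOLLOW sets:
initialize: $ ∈ FOLLOW(S)
iter 1:
  S→A C S: FOLLOW(A) ⊇ FIRST(C) = {c}; new: +{c}
  S→A C S: FOLLOW(C) ⊇ FIRST(S) = {a,c}; new: +{a,c}
  S: {$}  A: {c}  B: {}  C: {a,c}
iter 2:
  C→c B: FOLLOW(B) ⊇ FOLLOW(C) ⊇ {a,c}; new: +{a,c}
  S: {$}  A: {c}  B: {a,c}  C: {a,c}
iter 3: done
  S: {$}  A: {c}  B: {a,c}  C: {a,c}

FOLLOW(A) = ["c"]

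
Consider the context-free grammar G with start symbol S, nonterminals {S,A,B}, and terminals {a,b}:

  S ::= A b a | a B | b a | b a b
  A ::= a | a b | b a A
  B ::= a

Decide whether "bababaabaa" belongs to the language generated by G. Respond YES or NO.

CNF form of G:
  S -> A X3 | T0 B | T1 T0 | T1 X4
  A -> T0 T1 | T1 X2 | a
  B -> a
  T0 -> a
  T1 -> b
  X2 -> T0 A
  X3 -> T1 T0
  X4 -> T0 T1

CYK fill:
  cell(0,0) b: {T1}  orig:{}
  cell(1,1) a: {A,B,T0}  orig:{A,B}
  cell(2,2) b: {T1}  orig:{}
  cell(3,3) a: {A,B,T0}  orig:{A,B}
  cell(4,4) b: {T1}  orig:{}
  cell(5,5) a: {A,B,T0}  orig:{A,B}
  cell(6,6) a: {A,B,T0}  orig:{A,B}
  cell(7,7) b: {T1}  orig:{}
  cell(8,8) a: {A,B,T0}  orig:{A,B}
  cell(9,9) a: {A,B,T0}  orig:{A,B}
  cell(0,1) ba: {S,X3}  orig:{S}
  cell(1,2) ab: {A,X4}  orig:{A}
  cell(2,3) ba: {S,X3}  orig:{S}
  cell(3,4) ab: {A,X4}  orig:{A}
  cell(4,5) ba: {S,X3}  orig:{S}
  cell(5,6) aa: {S,X2}  orig:{S}
  cell(6,7) ab: {A,X4}  orig:{A}
  cell(7,8) ba: {S,X3}  orig:{S}
  cell(8,9) aa: {S,X2}  orig:{S}
  cell(0,2) bab: {S}
  cell(1,3) aba: {S}
  cell(2,4) bab: {S}
  cell(3,5) aba: {S}
  cell(4,6) baa: {A}
  cell(5,7) aab: {X2}  orig:{}
  cell(6,8) aba: {S}
  cell(7,9) baa: {A}
  cell(0,3) baba: ∅
  cell(1,4) abab: ∅
  cell(2,5) baba: ∅
  cell(3,6) abaa: {X2}  orig:{}
  cell(4,7) baab: {A}
  cell(5,8) aaba: ∅
  cell(6,9) abaa: {X2}  orig:{}
  cell(0,4) babab: ∅
  cell(1,5) ababa: ∅
  cell(2,6) babaa: {A}
  cell(3,7) abaab: {X2}  orig:{}
  cell(4,8) baaba: {S}
  cell(5,9) aabaa: ∅
  cell(0,5) bababa: ∅
  cell(1,6) ababaa: {X2}  orig:{}
  cell(2,7) babaab: {A}
  cell(3,8) abaaba: ∅
  cell(4,9) baabaa: ∅
  cell(0,6) bababaa: {A}
  cell(1,7) ababaab: {X2}  orig:{}
  cell(2,8) babaaba: {S}
  cell(3,9) abaabaa: ∅
  cell(0,7) bababaab: {A}
  cell(1,8) ababaaba: ∅
  cell(2,9) babaabaa: ∅
  cell(0,8) bababaaba: {S}
  cell(1,9) ababaabaa: ∅
  cell(0,9) bababaabaa: ∅

S ∉ T[0,9] ⇒ NO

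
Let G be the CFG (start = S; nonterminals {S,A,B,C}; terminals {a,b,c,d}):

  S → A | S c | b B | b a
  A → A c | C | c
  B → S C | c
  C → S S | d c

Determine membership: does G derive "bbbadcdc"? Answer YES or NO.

CNF form of G:
  S -> A T0 | S S | S T0 | T1 T0 | T2 B | T2 T3 | c
  A -> A T0 | S S | T1 T0 | c
  B -> S C | c
  C -> S S | T1 T0
  T0 -> c
  T1 -> d
  T2 -> b
  T3 -> a

CYK fill:
  T[0,0] 'b' = {T2}  orig:{}
  T[1,1] 'b' = {T2}  orig:{}
  T[2,2] 'b' = {T2}  orig:{}
  T[3,3] 'a' = {T3}  orig:{}
  T[4,4] 'd' = {T1}  orig:{}
  T[5,5] 'c' = {A,B,S,T0}  orig:{A,B,S}
  T[6,6] 'd' = {T1}  orig:{}
  T[7,7] 'c' = {A,B,S,T0}  orig:{A,B,S}
  T[0,1] 'bb' = ∅
  T[1,2] 'bb' = ∅
  T[2,3] 'ba' = {S}
  T[3,4] 'ad' = ∅
  T[4,5] 'dc' = {A,C,S}
  T[5,6] 'cd' = ∅
  T[6,7] 'dc' = {A,C,S}
  T[0,2] 'bbb' = ∅
  T[1,3] 'bba' = ∅
  T[2,4] 'bad' = ∅
  T[3,5] 'adc' = ∅
  T[4,6] 'dcd' = ∅
  T[5,7] 'cdc' = {A,B,C,S}
  T[0,3] 'bbba' = ∅
  T[1,4] 'bbad' = ∅
  T[2,5] 'badc' = {A,B,C,S}
  T[3,6] 'adcd' = ∅
  T[4,7] 'dcdc' = {A,B,C,S}
  T[0,4] 'bbbad' = ∅
  T[1,5] 'bbadc' = {S}
  T[2,6] 'badcd' = ∅
  T[3,7] 'adcdc' = ∅
  T[0,5] 'bbbadc' = ∅
  T[1,6] 'bbadcd' = ∅
  T[2,7] 'badcdc' = {A,B,C,S}
  T[0,6] 'bbbadcd' = ∅
  T[1,7] 'bbadcdc' = {A,B,C,S}
  T[0,7] 'bbbadcdc' = {S}

S ∈ T[0,7] ⇒ YES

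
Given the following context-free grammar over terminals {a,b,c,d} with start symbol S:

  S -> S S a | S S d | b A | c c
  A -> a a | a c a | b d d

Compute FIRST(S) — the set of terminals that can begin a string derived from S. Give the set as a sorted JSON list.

FIRST sets, iterate to fixpoint:
iter 1:
  A via A→a a: +{a}
  A via A→b d d: +{b}
  S via S→b A: +{b}
  S via S→c c: +{c}
  FIRST[S]={b,c}  FIRST[A]={a,b}
iter 2: (stable)
  FIRST[S]={b,c}  FIRST[A]={a,b}

FIRST(S) = ["b", "c"]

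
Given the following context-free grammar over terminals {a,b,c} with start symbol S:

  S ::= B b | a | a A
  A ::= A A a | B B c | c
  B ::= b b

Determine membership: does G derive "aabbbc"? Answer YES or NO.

Convert to CNF:
  S -> B T2 | T0 A | a
  A -> A X3 | B X4 | c
  B -> T2 T2
  T0 -> a
  T1 -> c
  T2 -> b
  X3 -> A T0
  X4 -> B T1

CYK table (by increasing span):
  cell(0,0) a: {S,T0}  orig:{S}
  cell(1,1) a: {S,T0}  orig:{S}
  cell(2,2) b: {T2}  orig:{}
  cell(3,3) b: {T2}  orig:{}
  cell(4,4) b: {T2}  orig:{}
  cell(5,5) c: {A,T1}  orig:{A}
  cell(0,1) aa: ∅
  cell(1,2) ab: ∅
  cell(2,3) bb: {B}
  cell(3,4) bb: {B}
  cell(4,5) bc: ∅
  cell(0,2) aab: ∅
  cell(1,3) abb: ∅
  cell(2,4) bbb: {S}
  cell(3,5) bbc: {X4}  orig:{}
  cell(0,3) aabb: ∅
  cell(1,4) abbb: ∅
  cell(2,5) bbbc: ∅
  cell(0,4) aabbb: ∅
  cell(1,5) abbbc: ∅
  cell(0,5) aabbbc: ∅

S ∉ T[0,5] ⇒ NO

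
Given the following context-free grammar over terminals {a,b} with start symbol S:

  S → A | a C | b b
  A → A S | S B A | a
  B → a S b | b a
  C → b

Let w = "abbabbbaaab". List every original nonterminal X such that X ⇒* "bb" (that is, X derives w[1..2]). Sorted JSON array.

Convert to CNF:
  S -> A S | S X4 | T0 C | T1 T1 | a
  A -> A S | S X2 | a
  B -> T0 X3 | T1 T0
  C -> b
  T0 -> a
  T1 -> b
  X2 -> B A
  X3 -> S T1
  X4 -> B A

Fill CYK table bottom-up (cells [i..j] with 1 ≤ i ≤ j ≤ 2 only):
  T[1,1] 'b' = {C,T1}  orig:{C}
  T[2,2] 'b' = {C,T1}  orig:{C}
  T[1,2] 'bb' = {S}

Original NTs in T[1,2] deriving "bb": ["S"]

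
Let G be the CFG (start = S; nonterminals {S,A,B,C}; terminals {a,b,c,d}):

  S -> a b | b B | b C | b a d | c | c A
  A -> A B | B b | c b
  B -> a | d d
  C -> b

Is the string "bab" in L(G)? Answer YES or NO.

CNF form of G:
  S -> T0 B | T0 C | T0 X4 | T1 A | T3 T0 | c
  A -> A B | B T0 | T1 T0
  B -> T2 T2 | a
  C -> b
  T0 -> b
  T1 -> c
  T2 -> d
  T3 -> a
  X4 -> T3 T2

CYK table (by increasing span):
  T[0,0] 'b' = {C,T0}  orig:{C}
  T[1,1] 'a' = {B,T3}  orig:{B}
  T[2,2] 'b' = {C,T0}  orig:{C}
  T[0,1] 'ba' = {S}
  T[1,2] 'ab' = {A,S}
  T[0,2] 'bab' = ∅

S ∉ T[0,2] ⇒ NO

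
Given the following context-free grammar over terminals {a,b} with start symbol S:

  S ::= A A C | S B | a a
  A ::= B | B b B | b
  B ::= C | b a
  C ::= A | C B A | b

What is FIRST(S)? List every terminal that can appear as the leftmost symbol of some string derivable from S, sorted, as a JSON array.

FIRST sets, iterate to fixpoint:
round 1:
  A via A→b: +{b}
  B via B→b a: +{b}
  C via C→A: +{b}
  S via S→A A C: +{b}
  S via S→a a: +{a}
  FIRST[S]={a,b}  FIRST[A]={b}  FIRST[B]={b}  FIRST[C]={b}
round 2: (stable)
  FIRST[S]={a,b}  FIRST[A]={b}  FIRST[B]={b}  FIRST[C]={b}

FIRST(S) = ["a", "b"]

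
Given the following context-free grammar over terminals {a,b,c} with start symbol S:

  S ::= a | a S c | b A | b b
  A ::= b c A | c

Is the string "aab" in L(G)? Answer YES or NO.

CNF form of G:
  S -> T0 A | T0 T0 | T2 X4 | a
  A -> T0 X3 | c
  T0 -> b
  T1 -> c
  T2 -> a
  X3 -> T1 A
  X4 -> S T1

Fill CYK table bottom-up:
  T[0,0] 'a' = {S,T2}  orig:{S}
  T[1,1] 'a' = {S,T2}  orig:{S}
  T[2,2] 'b' = {T0}  orig:{}
  T[0,1] 'aa' = ∅
  T[1,2] 'ab' = ∅
  T[0,2] 'aab' = ∅

S ∉ T[0,2] ⇒ NO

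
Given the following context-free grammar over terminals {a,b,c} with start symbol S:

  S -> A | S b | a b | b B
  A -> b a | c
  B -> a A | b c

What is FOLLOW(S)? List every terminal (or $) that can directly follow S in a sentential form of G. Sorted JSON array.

FIRST iteration:
iter 1:
  A via A→b a: +{b}
  A via A→c: +{c}
  B via B→a A: +{a}
  B via B→b c: +{b}
  S via S→A: +{b,c}
  S via S→a b: +{a}
  S: {a,b,c}  A: {b,c}  B: {a,b}
iter 2: done
  S: {a,b,c}  A: {b,c}  B: {a,b}

FOLLOW iteration:
initialize: $ ∈ FOLLOW(S)
pass 1:
  S→A: FOLLOW(A) ⊇ FOLLOW(S) ⊇ {$}; new: +{$}
  S→S b: FOLLOW(S) ⊇ FIRST(b) = {b}; new: +{b}
  S→b B: FOLLOW(B) ⊇ FOLLOW(S) ⊇ {$,b}; new: +{$,b}
  FOLLOW(S)={$,b}  FOLLOW(A)={$}  FOLLOW(B)={$,b}
pass 2:
  B→a A: FOLLOW(A) ⊇ FOLLOW(B) ⊇ {$,b}; new: +{b}
  FOLLOW(S)={$,b}  FOLLOW(A)={$,b}  FOLLOW(B)={$,b}
pass 3: — fixpoint
  FOLLOW(S)={$,b}  FOLLOW(A)={$,b}  FOLLOW(B)={$,b}

FOLLOW(S) = ["$", "b"]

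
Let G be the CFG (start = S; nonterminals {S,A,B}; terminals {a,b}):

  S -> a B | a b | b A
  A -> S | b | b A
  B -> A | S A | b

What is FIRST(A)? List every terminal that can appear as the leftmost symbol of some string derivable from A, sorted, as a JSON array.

Compute FIRST by fixpoint:
[1]
  A via A→b: +{b}
  B via B→A: +{b}
  S via S→a B: +{a}
  S via S→b A: +{b}
  FIRST(S)={a,b}  FIRST(A)={b}  FIRST(B)={b}
[2]
  A via A→S: +{a}
  B via B→A: +{a}
  FIRST(S)={a,b}  FIRST(A)={a,b}  FIRST(B)={a,b}
[3] — fixpoint
  FIRST(S)={a,b}  FIRST(A)={a,b}  FIRST(B)={a,b}

FIRST(A) = ["a", "b"]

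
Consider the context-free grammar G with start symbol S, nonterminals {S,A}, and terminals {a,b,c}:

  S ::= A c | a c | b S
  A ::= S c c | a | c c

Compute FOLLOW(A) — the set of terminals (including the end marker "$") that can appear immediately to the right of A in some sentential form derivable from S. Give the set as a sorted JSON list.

FIRST iteration:
round 1:
  A via A→a: +{a}
  A via A→c c: +{c}
  S via S→A c: +{a,c}
  S via S→b S: +{b}
  FIRST[S]={a,b,c}  FIRST[A]={a,c}
round 2:
  A via A→S c c: +{b}
  FIRST[S]={a,b,c}  FIRST[A]={a,b,c}
round 3: (stable)
  FIRST[S]={a,b,c}  FIRST[A]={a,b,c}

FOLLOW iteration:
initialize: $ ∈ FOLLOW(S)
round 1:
  A→S c c: FOLLOW(S) ⊇ FIRST(c) = {c}; new: +{c}
  S→A c: FOLLOW(A) ⊇ FIRST(c) = {c}; new: +{c}
  FOLLOW(S)={$,c}  FOLLOW(A)={c}
round 2: (no change)
  FOLLOW(S)={$,c}  FOLLOW(A)={c}

FOLLOW(A) = ["c"]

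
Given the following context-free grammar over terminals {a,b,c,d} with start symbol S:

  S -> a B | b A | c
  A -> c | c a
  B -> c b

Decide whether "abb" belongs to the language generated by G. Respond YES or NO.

CNF form of G:
  S -> T1 B | T2 A | c
  A -> T0 T1 | c
  B -> T0 T2
  T0 -> c
  T1 -> a
  T2 -> b

CYK table (by increasing span):
  cell(0,0) a: {T1}  orig:{}
  cell(1,1) b: {T2}  orig:{}
  cell(2,2) b: {T2}  orig:{}
  cell(0,1) ab: ∅
  cell(1,2) bb: ∅
  cell(0,2) abb: ∅

S ∉ T[0,2] ⇒ NO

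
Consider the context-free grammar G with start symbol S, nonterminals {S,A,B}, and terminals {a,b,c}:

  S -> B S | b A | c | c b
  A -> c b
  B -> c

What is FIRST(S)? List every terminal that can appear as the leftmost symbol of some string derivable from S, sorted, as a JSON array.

FIRST iteration:
round 1:
  A via A→c b: +{c}
  B via B→c: +{c}
  S via S→B S: +{c}
  S via S→b A: +{b}
  FIRST(S)={b,c}  FIRST(A)={c}  FIRST(B)={c}
round 2: (no change)
  FIRST(S)={b,c}  FIRST(A)={c}  FIRST(B)={c}

FIRST(S) = ["b", "c"]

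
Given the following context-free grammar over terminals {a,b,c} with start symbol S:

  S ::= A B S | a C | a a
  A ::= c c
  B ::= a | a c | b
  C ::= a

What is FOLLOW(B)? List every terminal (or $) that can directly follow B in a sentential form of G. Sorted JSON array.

FIRST sets, iterate to fixpoint:
[1]
  A via A→c c: +{c}
  B via B→a: +{a}
  B via B→b: +{b}
  C via C→a: +{a}
  S via S→A B S: +{c}
  S via S→a C: +{a}
  FIRST[S]={a,c}  FIRST[A]={c}  FIRST[B]={a,b}  FIRST[C]={a}
[2] (no change)
  FIRST[S]={a,c}  FIRST[A]={c}  FIRST[B]={a,b}  FIRST[C]={a}

FOLLOW iteration:
initialize: $ ∈ FOLLOW(S)
iter 1:
  S→A B S: FOLLOW(A) ⊇ FIRST(B) = {a,b}; new: +{a,b}
  S→A B S: FOLLOW(B) ⊇ FIRST(S) = {a,c}; new: +{a,c}
  S→a C: FOLLOW(C) ⊇ FOLLOW(S) ⊇ {$}; new: +{$}
  FOLLOW[S]={$}  FOLLOW[A]={a,b}  FOLLOW[B]={a,c}  FOLLOW[C]={$}
iter 2: done
  FOLLOW[S]={$}  FOLLOW[A]={a,b}  FOLLOW[B]={a,c}  FOLLOW[C]={$}

FOLLOW(B) = ["a", "c"]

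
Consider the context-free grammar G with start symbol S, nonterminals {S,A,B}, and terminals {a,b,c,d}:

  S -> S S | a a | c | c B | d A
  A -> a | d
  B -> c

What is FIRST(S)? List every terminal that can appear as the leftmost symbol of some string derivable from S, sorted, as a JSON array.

FIRST sets, iterate to fixpoint:
iter 1:
  A via A→a: +{a}
  A via A→d: +{d}
  B via B→c: +{c}
  S via S→a a: +{a}
  S via S→c: +{c}
  S via S→d A: +{d}
  FIRST(S)={a,c,d}  FIRST(A)={a,d}  FIRST(B)={c}
iter 2: (stable)
  FIRST(S)={a,c,d}  FIRST(A)={a,d}  FIRST(B)={c}

FIRST(S) = ["a", "c", "d"]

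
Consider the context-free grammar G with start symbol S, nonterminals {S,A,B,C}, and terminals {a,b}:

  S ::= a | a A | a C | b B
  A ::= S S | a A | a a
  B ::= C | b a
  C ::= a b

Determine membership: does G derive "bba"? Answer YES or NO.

CNF form of G:
  S -> T0 A | T0 C | T1 B | a
  A -> S S | T0 A | T0 T0
  B -> T0 T1 | T1 T0
  C -> T0 T1
  T0 -> a
  T1 -> b

CYK fill:
  cell(0,0) b: {T1}  orig:{}
  cell(1,1) b: {T1}  orig:{}
  cell(2,2) a: {S,T0}  orig:{S}
  cell(0,1) bb: ∅
  cell(1,2) ba: {B}
  cell(0,2) bba: {S}

S ∈ T[0,2] ⇒ YES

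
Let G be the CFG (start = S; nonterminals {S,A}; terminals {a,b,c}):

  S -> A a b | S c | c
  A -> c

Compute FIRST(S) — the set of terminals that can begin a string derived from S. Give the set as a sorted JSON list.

Compute FIRST by fixpoint:
iter 1:
  A via A→c: +{c}
  S via S→A a b: +{c}
  FIRST[S]={c}  FIRST[A]={c}
iter 2: (stable)
  FIRST[S]={c}  FIRST[A]={c}

FIRST(S) = ["c"]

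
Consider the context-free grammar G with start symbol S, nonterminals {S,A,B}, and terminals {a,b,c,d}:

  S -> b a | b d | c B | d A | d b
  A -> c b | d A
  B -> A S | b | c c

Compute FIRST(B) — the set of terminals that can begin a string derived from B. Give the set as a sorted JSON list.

FIRST iteration:
iter 1:
  A via A→c b: +{c}
  A via A→d A: +{d}
  B via B→A S: +{c,d}
  B via B→b: +{b}
  S via S→b a: +{b}
  S via S→c B: +{c}
  S via S→d A: +{d}
  FIRST[S]={b,c,d}  FIRST[A]={c,d}  FIRST[B]={b,c,d}
iter 2: done
  FIRST[S]={b,c,d}  FIRST[A]={c,d}  FIRST[B]={b,c,d}

FIRST(B) = ["b", "c", "d"]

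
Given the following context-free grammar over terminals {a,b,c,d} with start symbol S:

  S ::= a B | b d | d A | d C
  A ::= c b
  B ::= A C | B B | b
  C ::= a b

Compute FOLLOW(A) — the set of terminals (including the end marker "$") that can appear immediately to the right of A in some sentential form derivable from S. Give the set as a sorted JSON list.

FIRST sets, iterate to fixpoint:
iter 1:
  A via A→c b: +{c}
  B via B→A C: +{c}
  B via B→b: +{b}
  C via C→a b: +{a}
  S via S→a B: +{a}
  S via S→b d: +{b}
  S via S→d A: +{d}
  FIRST(S)={a,b,d}  FIRST(A)={c}  FIRST(B)={b,c}  FIRST(C)={a}
iter 2: done
  FIRST(S)={a,b,d}  FIRST(A)={c}  FIRST(B)={b,c}  FIRST(C)={a}

FOLLOW iteration:
initialize: $ ∈ FOLLOW(S)
iter 1:
  B→A C: FOLLOW(A) ⊇ FIRST(C) = {a}; new: +{a}
  B→B B: FOLLOW(B) ⊇ FIRST(B) = {b,c}; new: +{b,c}
  S→a B: FOLLOW(B) ⊇ FOLLOW(S) ⊇ {$}; new: +{$}
  S→d A: FOLLOW(A) ⊇ FOLLOW(S) ⊇ {$}; new: +{$}
  S→d C: FOLLOW(C) ⊇ FOLLOW(S) ⊇ {$}; new: +{$}
  FOLLOW[S]={$}  FOLLOW[A]={$,a}  FOLLOW[B]={$,b,c}  FOLLOW[C]={$}
iter 2:
  B→A C: FOLLOW(C) ⊇ FOLLOW(B) ⊇ {$,b,c}; new: +{b,c}
  FOLLOW[S]={$}  FOLLOW[A]={$,a}  FOLLOW[B]={$,b,c}  FOLLOW[C]={$,b,c}
iter 3: (stable)
  FOLLOW[S]={$}  FOLLOW[A]={$,a}  FOLLOW[B]={$,b,c}  FOLLOW[C]={$,b,c}

FOLLOW(A) = ["$", "a"]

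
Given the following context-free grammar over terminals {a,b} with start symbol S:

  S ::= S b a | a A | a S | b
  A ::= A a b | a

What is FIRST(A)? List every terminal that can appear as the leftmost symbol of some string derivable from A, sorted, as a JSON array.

FIRST sets, iterate to fixpoint:
[1]
  A via A→a: +{a}
  S via S→a A: +{a}
  S via S→b: +{b}
  FIRST(S)={a,b}  FIRST(A)={a}
[2] (no change)
  FIRST(S)={a,b}  FIRST(A)={a}

FIRST(A) = ["a"]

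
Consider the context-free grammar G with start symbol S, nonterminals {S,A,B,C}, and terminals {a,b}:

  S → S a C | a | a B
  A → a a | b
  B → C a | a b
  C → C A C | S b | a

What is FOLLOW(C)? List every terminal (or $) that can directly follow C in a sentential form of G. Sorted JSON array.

FIRST sets, iterate to fixpoint:
iter 1:
  A via A→a a: +{a}
  A via A→b: +{b}
  B via B→a b: +{a}
  C via C→a: +{a}
  S via S→a: +{a}
  S: {a}  A: {a,b}  B: {a}  C: {a}
iter 2: done
  S: {a}  A: {a,b}  B: {a}  C: {a}

FOLLOW iteration:
initialize: $ ∈ FOLLOW(S)
round 1:
  B→C a: FOLLOW(C) ⊇ FIRST(a) = {a}; new: +{a}
  C→C A C: FOLLOW(C) ⊇ FIRST(A) = {a,b}; new: +{b}
  C→C A C: FOLLOW(A) ⊇ FIRST(C) = {a}; new: +{a}
  C→S b: FOLLOW(S) ⊇ FIRST(b) = {b}; new: +{b}
  S→S a C: FOLLOW(S) ⊇ FIRST(a) = {a}; new: +{a}
  S→S a C: FOLLOW(C) ⊇ FOLLOW(S) ⊇ {$,a,b}; new: +{$}
  S→a B: FOLLOW(B) ⊇ FOLLOW(S) ⊇ {$,a,b}; new: +{$,a,b}
  S: {$,a,b}  A: {a}  B: {$,a,b}  C: {$,a,b}
round 2: (no change)
  S: {$,a,b}  A: {a}  B: {$,a,b}  C: {$,a,b}

FOLLOW(C) = ["$", "a", "b"]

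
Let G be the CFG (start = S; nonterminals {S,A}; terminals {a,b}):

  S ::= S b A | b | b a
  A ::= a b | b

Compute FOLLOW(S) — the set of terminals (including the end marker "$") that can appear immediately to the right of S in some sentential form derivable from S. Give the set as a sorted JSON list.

FIRST sets, iterate to fixpoint:
pass 1:
  A via A→a b: +{a}
  A via A→b: +{b}
  S via S→b: +{b}
  FIRST(S)={b}  FIRST(A)={a,b}
pass 2: — fixpoint
  FIRST(S)={b}  FIRST(A)={a,b}

FOLLOW sets:
seed FOLLOW(S) with $
pass 1:
  S→S b A: FOLLOW(S) ⊇ FIRST(b) = {b}; new: +{b}
  S→S b A: FOLLOW(A) ⊇ FOLLOW(S) ⊇ {$,b}; new: +{$,b}
  FOLLOW[S]={$,b}  FOLLOW[A]={$,b}
pass 2: — fixpoint
  FOLLOW[S]={$,b}  FOLLOW[A]={$,b}

FOLLOW(S) = ["$", "b"]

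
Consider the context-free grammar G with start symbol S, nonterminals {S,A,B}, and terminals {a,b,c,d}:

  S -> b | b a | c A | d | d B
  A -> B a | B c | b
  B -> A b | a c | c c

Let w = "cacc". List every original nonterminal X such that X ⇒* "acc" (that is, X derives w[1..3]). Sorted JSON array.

Convert to CNF:
  S -> T1 A | T2 T0 | T3 B | b | d
  A -> B T0 | B T1 | b
  B -> A T2 | T0 T1 | T1 T1
  T0 -> a
  T1 -> c
  T2 -> b
  T3 -> d

Fill CYK table bottom-up — only the sub-triangle for w[1..3]:
  cell(1,1) a: {T0}  orig:{}
  cell(2,2) c: {T1}  orig:{}
  cell(3,3) c: {T1}  orig:{}
  cell(1,2) ac: {B}
  cell(2,3) cc: {B}
  cell(1,3) acc: {A}

Original NTs in T[1,3] deriving "acc": ["A"]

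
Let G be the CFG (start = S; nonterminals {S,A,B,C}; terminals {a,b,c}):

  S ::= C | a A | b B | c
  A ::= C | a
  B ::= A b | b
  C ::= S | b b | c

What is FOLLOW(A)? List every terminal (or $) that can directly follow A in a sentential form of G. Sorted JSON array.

FIRST iteration:
round 1:
  A via A→a: +{a}
  B via B→A b: +{a}
  B via B→b: +{b}
  C via C→b b: +{b}
  C via C→c: +{c}
  S via S→C: +{b,c}
  S via S→a A: +{a}
  FIRST(S)={a,b,c}  FIRST(A)={a}  FIRST(B)={a,b}  FIRST(C)={b,c}
round 2:
  A via A→C: +{b,c}
  B via B→A b: +{c}
  C via C→S: +{a}
  FIRST(S)={a,b,c}  FIRST(A)={a,b,c}  FIRST(B)={a,b,c}  FIRST(C)={a,b,c}
round 3: (no change)
  FIRST(S)={a,b,c}  FIRST(A)={a,b,c}  FIRST(B)={a,b,c}  FIRST(C)={a,b,c}

FOLLOW iteration:
initialize: $ ∈ FOLLOW(S)
iter 1:
  B→A b: FOLLOW(A) ⊇ FIRST(b) = {b}; new: +{b}
  S→C: FOLLOW(C) ⊇ FOLLOW(S) ⊇ {$}; new: +{$}
  S→a A: FOLLOW(A) ⊇ FOLLOW(S) ⊇ {$}; new: +{$}
  S→b B: FOLLOW(B) ⊇ FOLLOW(S) ⊇ {$}; new: +{$}
  FOLLOW(S)={$}  FOLLOW(A)={$,b}  FOLLOW(B)={$}  FOLLOW(C)={$}
iter 2:
  A→C: FOLLOW(C) ⊇ FOLLOW(A) ⊇ {$,b}; new: +{b}
  C→S: FOLLOW(S) ⊇ FOLLOW(C) ⊇ {$,b}; new: +{b}
  S→b B: FOLLOW(B) ⊇ FOLLOW(S) ⊇ {$,b}; new: +{b}
  FOLLOW(S)={$,b}  FOLLOW(A)={$,b}  FOLLOW(B)={$,b}  FOLLOW(C)={$,b}
iter 3: (no change)
  FOLLOW(S)={$,b}  FOLLOW(A)={$,b}  FOLLOW(B)={$,b}  FOLLOW(C)={$,b}

FOLLOW(A) = ["$", "b"]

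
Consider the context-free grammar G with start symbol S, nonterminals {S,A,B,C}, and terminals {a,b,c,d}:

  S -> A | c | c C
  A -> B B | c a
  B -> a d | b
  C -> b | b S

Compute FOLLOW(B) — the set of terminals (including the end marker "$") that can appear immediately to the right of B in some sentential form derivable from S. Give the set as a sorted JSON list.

FIRST sets, iterate to fixpoint:
iter 1:
  A via A→c a: +{c}
  B via B→a d: +{a}
  B via B→b: +{b}
  C via C→b: +{b}
  S via S→A: +{c}
  FIRST[S]={c}  FIRST[A]={c}  FIRST[B]={a,b}  FIRST[C]={b}
iter 2:
  A via A→B B: +{a,b}
  S via S→A: +{a,b}
  FIRST[S]={a,b,c}  FIRST[A]={a,b,c}  FIRST[B]={a,b}  FIRST[C]={b}
iter 3: (stable)
  FIRST[S]={a,b,c}  FIRST[A]={a,b,c}  FIRST[B]={a,b}  FIRST[C]={b}

FOLLOW iteration:
seed FOLLOW(S) with $
[1]
  A→B B: FOLLOW(B) ⊇ FIRST(B) = {a,b}; new: +{a,b}
  S→A: FOLLOW(A) ⊇ FOLLOW(S) ⊇ {$}; new: +{$}
  S→c C: FOLLOW(C) ⊇ FOLLOW(S) ⊇ {$}; new: +{$}
  FOLLOW[S]={$}  FOLLOW[A]={$}  FOLLOW[B]={a,b}  FOLLOW[C]={$}
[2]
  A→B B: FOLLOW(B) ⊇ FOLLOW(A) ⊇ {$}; new: +{$}
  FOLLOW[S]={$}  FOLLOW[A]={$}  FOLLOW[B]={$,a,b}  FOLLOW[C]={$}
[3] done
  FOLLOW[S]={$}  FOLLOW[A]={$}  FOLLOW[B]={$,a,b}  FOLLOW[C]={$}

FOLLOW(B) = ["$", "a", "b"]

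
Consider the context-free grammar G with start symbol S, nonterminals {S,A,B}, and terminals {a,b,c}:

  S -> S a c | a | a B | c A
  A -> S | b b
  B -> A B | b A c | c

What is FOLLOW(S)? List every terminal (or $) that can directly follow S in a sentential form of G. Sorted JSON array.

FIRST sets, iterate to fixpoint:
[1]
  A via A→b b: +{b}
  B via B→A B: +{b}
  B via B→c: +{c}
  S via S→a: +{a}
  S via S→c A: +{c}
  S: {a,c}  A: {b}  B: {b,c}
[2]
  A via A→S: +{a,c}
  B via B→A B: +{a}
  S: {a,c}  A: {a,b,c}  B: {a,b,c}
[3] (stable)
  S: {a,c}  A: {a,b,c}  B: {a,b,c}

FOLLOW iteration:
initialize: $ ∈ FOLLOW(S)
round 1:
  B→A B: FOLLOW(A) ⊇ FIRST(B) = {a,b,c}; new: +{a,b,c}
  S→S a c: FOLLOW(S) ⊇ FIRST(a) = {a}; new: +{a}
  S→a B: FOLLOW(B) ⊇ FOLLOW(S) ⊇ {$,a}; new: +{$,a}
  S→c A: FOLLOW(A) ⊇ FOLLOW(S) ⊇ {$,a}; new: +{$}
  FOLLOW[S]={$,a}  FOLLOW[A]={$,a,b,c}  FOLLOW[B]={$,a}
round 2:
  A→S: FOLLOW(S) ⊇ FOLLOW(A) ⊇ {$,a,b,c}; new: +{b,c}
  S→a B: FOLLOW(B) ⊇ FOLLOW(S) ⊇ {$,a,b,c}; new: +{b,c}
  FOLLOW[S]={$,a,b,c}  FOLLOW[A]={$,a,b,c}  FOLLOW[B]={$,a,b,c}
round 3: (no change)
  FOLLOW[S]={$,a,b,c}  FOLLOW[A]={$,a,b,c}  FOLLOW[B]={$,a,b,c}

FOLLOW(S) = ["$", "a", "b", "c"]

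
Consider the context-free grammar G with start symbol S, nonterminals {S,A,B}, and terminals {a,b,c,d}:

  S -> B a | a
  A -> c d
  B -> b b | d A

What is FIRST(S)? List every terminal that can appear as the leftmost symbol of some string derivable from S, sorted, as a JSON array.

FIRST sets, iterate to fixpoint:
round 1:
  A via A→c d: +{c}
  B via B→b b: +{b}
  B via B→d A: +{d}
  S via S→B a: +{b,d}
  S via S→a: +{a}
  S: {a,b,d}  A: {c}  B: {b,d}
round 2: — fixpoint
  S: {a,b,d}  A: {c}  B: {b,d}

FIRST(S) = ["a", "b", "d"]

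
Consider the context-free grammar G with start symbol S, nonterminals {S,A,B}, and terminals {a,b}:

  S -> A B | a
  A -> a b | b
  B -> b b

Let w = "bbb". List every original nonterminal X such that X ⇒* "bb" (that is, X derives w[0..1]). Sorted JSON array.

CNF form of G:
  S -> A B | a
  A -> T0 T1 | b
  B -> T1 T1
  T0 -> a
  T1 -> b

Fill CYK table bottom-up — only the sub-triangle for w[0..1]:
  [0..0]={A,T1}  "b"  orig:{A}
  [1..1]={A,T1}  "b"  orig:{A}
  [0..1]={B}  "bb"

Original NTs in T[0,1] deriving "bb": ["B"]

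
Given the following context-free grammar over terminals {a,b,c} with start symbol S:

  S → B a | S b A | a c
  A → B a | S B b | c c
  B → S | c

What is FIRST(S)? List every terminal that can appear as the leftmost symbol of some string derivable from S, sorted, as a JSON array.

FIRST iteration:
iter 1:
  A via A→c c: +{c}
  B via B→c: +{c}
  S via S→B a: +{c}
  S via S→a c: +{a}
  FIRST[S]={a,c}  FIRST[A]={c}  FIRST[B]={c}
iter 2:
  A via A→S B b: +{a}
  B via B→S: +{a}
  FIRST[S]={a,c}  FIRST[A]={a,c}  FIRST[B]={a,c}
iter 3: — fixpoint
  FIRST[S]={a,c}  FIRST[A]={a,c}  FIRST[B]={a,c}

FIRST(S) = ["a", "c"]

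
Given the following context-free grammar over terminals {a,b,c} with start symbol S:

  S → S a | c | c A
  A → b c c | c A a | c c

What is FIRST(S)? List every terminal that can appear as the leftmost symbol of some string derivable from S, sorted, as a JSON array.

Compute FIRST by fixpoint:
round 1:
  A via A→b c c: +{b}
  A via A→c A a: +{c}
  S via S→c: +{c}
  FIRST[S]={c}  FIRST[A]={b,c}
round 2: (stable)
  FIRST[S]={c}  FIRST[A]={b,c}

FIRST(S) = ["c"]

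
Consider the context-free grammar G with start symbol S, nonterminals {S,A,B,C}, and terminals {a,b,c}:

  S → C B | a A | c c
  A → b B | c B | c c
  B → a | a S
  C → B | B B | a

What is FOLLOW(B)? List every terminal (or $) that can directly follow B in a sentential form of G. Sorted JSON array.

Compute FIRST by fixpoint:
[1]
  A via A→b B: +{b}
  A via A→c B: +{c}
  B via B→a: +{a}
  C via C→B: +{a}
  S via S→C B: +{a}
  S via S→c c: +{c}
  S: {a,c}  A: {b,c}  B: {a}  C: {a}
[2] (stable)
  S: {a,c}  A: {b,c}  B: {a}  C: {a}

FOLLOW sets:
initialize: $ ∈ FOLLOW(S)
round 1:
  C→B B: FOLLOW(B) ⊇ FIRST(B) = {a}; new: +{a}
  S→C B: FOLLOW(C) ⊇ FIRST(B) = {a}; new: +{a}
  S→C B: FOLLOW(B) ⊇ FOLLOW(S) ⊇ {$}; new: +{$}
  S→a A: FOLLOW(A) ⊇ FOLLOW(S) ⊇ {$}; new: +{$}
  FOLLOW[S]={$}  FOLLOW[A]={$}  FOLLOW[B]={$,a}  FOLLOW[C]={a}
round 2:
  B→a S: FOLLOW(S) ⊇ FOLLOW(B) ⊇ {$,a}; new: +{a}
  S→a A: FOLLOW(A) ⊇ FOLLOW(S) ⊇ {$,a}; new: +{a}
  FOLLOW[S]={$,a}  FOLLOW[A]={$,a}  FOLLOW[B]={$,a}  FOLLOW[C]={a}
round 3: done
  FOLLOW[S]={$,a}  FOLLOW[A]={$,a}  FOLLOW[B]={$,a}  FOLLOW[C]={a}

FOLLOW(B) = ["$", "a"]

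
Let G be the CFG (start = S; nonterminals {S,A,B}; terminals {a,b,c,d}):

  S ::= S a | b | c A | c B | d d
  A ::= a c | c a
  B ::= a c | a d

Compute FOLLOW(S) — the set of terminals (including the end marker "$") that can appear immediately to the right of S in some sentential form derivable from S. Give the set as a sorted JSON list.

FIRST iteration:
iter 1:
  A via A→a c: +{a}
  A via A→c a: +{c}
  B via B→a c: +{a}
  S via S→b: +{b}
  S via S→c A: +{c}
  S via S→d d: +{d}
  S: {b,c,d}  A: {a,c}  B: {a}
iter 2: (stable)
  S: {b,c,d}  A: {a,c}  B: {a}

Compute FOLLOW by fixpoint:
FOLLOW(S) := {$}
round 1:
  S→S a: FOLLOW(S) ⊇ FIRST(a) = {a}; new: +{a}
  S→c A: FOLLOW(A) ⊇ FOLLOW(S) ⊇ {$,a}; new: +{$,a}
  S→c B: FOLLOW(B) ⊇ FOLLOW(S) ⊇ {$,a}; new: +{$,a}
  S: {$,a}  A: {$,a}  B: {$,a}
round 2: (stable)
  S: {$,a}  A: {$,a}  B: {$,a}

FOLLOW(S) = ["$", "a"]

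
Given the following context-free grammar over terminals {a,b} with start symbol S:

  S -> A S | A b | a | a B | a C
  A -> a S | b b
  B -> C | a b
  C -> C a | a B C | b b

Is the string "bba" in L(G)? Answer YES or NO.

Convert to CNF:
  S -> A S | A T1 | T0 B | T0 C | a
  A -> T0 S | T1 T1
  B -> C T0 | T0 T1 | T0 X2 | T1 T1
  C -> C T0 | T0 X3 | T1 T1
  T0 -> a
  T1 -> b
  X2 -> B C
  X3 -> B C

CYK fill:
  [0..0]={T1}  "b"  orig:{}
  [1..1]={T1}  "b"  orig:{}
  [2..2]={S,T0}  "a"  orig:{S}
  [0..1]={A,B,C}  "bb"
  [1..2]=∅  "ba"
  [0..2]={B,C,S}  "bba"

S ∈ T[0,2] ⇒ YES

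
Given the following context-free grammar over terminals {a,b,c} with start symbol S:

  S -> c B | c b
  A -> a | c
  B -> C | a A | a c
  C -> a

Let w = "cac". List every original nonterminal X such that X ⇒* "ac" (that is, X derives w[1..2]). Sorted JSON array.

CNF form of G:
  S -> T1 B | T1 T2
  A -> a | c
  B -> T0 A | T0 T1 | a
  C -> a
  T0 -> a
  T1 -> c
  T2 -> b

CYK fill, restricted to cells inside w[1..2]:
  T[1,1] 'a' = {A,B,C,T0}  orig:{A,B,C}
  T[2,2] 'c' = {A,T1}  orig:{A}
  T[1,2] 'ac' = {B}

Original NTs in T[1,2] deriving "ac": ["B"]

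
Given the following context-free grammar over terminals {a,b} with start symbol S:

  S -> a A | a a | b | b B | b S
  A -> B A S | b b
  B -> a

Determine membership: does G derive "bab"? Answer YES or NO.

Convert to CNF:
  S -> T0 B | T0 S | T1 A | T1 T1 | b
  A -> B X2 | T0 T0
  B -> a
  T0 -> b
  T1 -> a
  X2 -> A S

CYK table (by increasing span):
  cell(0,0) b: {S,T0}  orig:{S}
  cell(1,1) a: {B,T1}  orig:{B}
  cell(2,2) b: {S,T0}  orig:{S}
  cell(0,1) ba: {S}
  cell(1,2) ab: ∅
  cell(0,2) bab: ∅

S ∉ T[0,2] ⇒ NO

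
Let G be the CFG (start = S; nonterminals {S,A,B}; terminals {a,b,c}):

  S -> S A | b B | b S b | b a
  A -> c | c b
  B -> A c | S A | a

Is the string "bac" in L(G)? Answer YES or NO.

CNF form of G:
  S -> S A | T1 B | T1 T2 | T1 X3
  A -> T0 T1 | c
  B -> A T0 | S A | a
  T0 -> c
  T1 -> b
  T2 -> a
  X3 -> S T1

CYK table (by increasing span):
  [0..0]={T1}  "b"  orig:{}
  [1..1]={B,T2}  "a"  orig:{B}
  [2..2]={A,T0}  "c"  orig:{A}
  [0..1]={S}  "ba"
  [1..2]=∅  "ac"
  [0..2]={B,S}  "bac"

S ∈ T[0,2] ⇒ YES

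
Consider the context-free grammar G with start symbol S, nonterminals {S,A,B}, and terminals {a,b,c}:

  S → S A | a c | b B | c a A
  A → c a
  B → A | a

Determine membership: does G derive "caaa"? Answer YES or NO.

Convert to CNF:
  S -> S A | T0 X3 | T1 T0 | T2 B
  A -> T0 T1
  B -> T0 T1 | a
  T0 -> c
  T1 -> a
  T2 -> b
  X3 -> T1 A

CYK fill:
  cell(0,0) c: {T0}  orig:{}
  cell(1,1) a: {B,T1}  orig:{B}
  cell(2,2) a: {B,T1}  orig:{B}
  cell(3,3) a: {B,T1}  orig:{B}
  cell(0,1) ca: {A,B}
  cell(1,2) aa: ∅
  cell(2,3) aa: ∅
  cell(0,2) caa: ∅
  cell(1,3) aaa: ∅
  cell(0,3) caaa: ∅

S ∉ T[0,3] ⇒ NO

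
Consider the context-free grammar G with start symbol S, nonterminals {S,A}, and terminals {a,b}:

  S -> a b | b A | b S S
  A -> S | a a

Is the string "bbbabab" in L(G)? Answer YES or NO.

Convert to CNF:
  S -> T0 T1 | T1 A | T1 X3
  A -> T0 T0 | T0 T1 | T1 A | T1 X2
  T0 -> a
  T1 -> b
  X2 -> S S
  X3 -> S S

CYK table (by increasing span):
  cell(0,0) b: {T1}  orig:{}
  cell(1,1) b: {T1}  orig:{}
  cell(2,2) b: {T1}  orig:{}
  cell(3,3) a: {T0}  orig:{}
  cell(4,4) b: {T1}  orig:{}
  cell(5,5) a: {T0}  orig:{}
  cell(6,6) b: {T1}  orig:{}
  cell(0,1) bb: ∅
  cell(1,2) bb: ∅
  cell(2,3) ba: ∅
  cell(3,4) ab: {A,S}
  cell(4,5) ba: ∅
  cell(5,6) ab: {A,S}
  cell(0,2) bbb: ∅
  cell(1,3) bba: ∅
  cell(2,4) bab: {A,S}
  cell(3,5) aba: ∅
  cell(4,6) bab: {A,S}
  cell(0,3) bbba: ∅
  cell(1,4) bbab: {A,S}
  cell(2,5) baba: ∅
  cell(3,6) abab: {X2,X3}  orig:{}
  cell(0,4) bbbab: {A,S}
  cell(1,5) bbaba: ∅
  cell(2,6) babab: {A,S,X2,X3}  orig:{A,S}
  cell(0,5) bbbaba: ∅
  cell(1,6) bbabab: {A,S,X2,X3}  orig:{A,S}
  cell(0,6) bbbabab: {A,S,X2,X3}  orig:{A,S}

S ∈ T[0,6] ⇒ YES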